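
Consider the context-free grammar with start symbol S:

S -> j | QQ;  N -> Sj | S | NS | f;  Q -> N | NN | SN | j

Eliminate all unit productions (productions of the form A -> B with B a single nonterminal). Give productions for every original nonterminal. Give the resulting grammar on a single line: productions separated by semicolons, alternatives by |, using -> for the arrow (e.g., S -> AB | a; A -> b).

S -> j | QQ; N -> f | j | NS | QQ | Sj; Q -> f | j | NN | NS | QQ | SN | Sj

Unit productions: N->S, Q->N.
Unit pairs (A ⇒* B via units): (N,S), (Q,N), (Q,S).
S: inherits non-unit rules of {S} → QQ | j.
N: inherits non-unit rules of {N, S} → NS | QQ | Sj | f | j.
Q: inherits non-unit rules of {N, Q, S} → NN | NS | QQ | SN | Sj | f | j.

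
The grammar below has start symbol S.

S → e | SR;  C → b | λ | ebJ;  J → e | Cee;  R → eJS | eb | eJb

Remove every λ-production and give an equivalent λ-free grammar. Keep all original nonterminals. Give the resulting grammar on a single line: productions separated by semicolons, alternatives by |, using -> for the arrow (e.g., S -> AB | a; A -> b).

S -> e | SR; C -> b | ebJ; J -> e | ee | Cee; R -> eb | eJS | eJb

Nullable set: {C}.
Drop C -> λ.
J -> Cee: C nullable, giving Cee | ee.
Unchanged (no nullable symbols): S -> SR; S -> e; C -> b; C -> ebJ; J -> e; R -> eJS; R -> eJb; R -> eb.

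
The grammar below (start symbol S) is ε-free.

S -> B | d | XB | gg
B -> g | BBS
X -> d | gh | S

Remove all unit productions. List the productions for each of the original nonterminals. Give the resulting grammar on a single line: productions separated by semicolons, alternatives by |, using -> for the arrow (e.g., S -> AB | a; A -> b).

S -> d | g | XB | gg | BBS; B -> g | BBS; X -> d | g | XB | gg | gh | BBS

Unit productions: S->B, X->S.
Unit pairs (A ⇒* B via units): (S,B), (X,B), (X,S).
S: inherits non-unit rules of {B, S} → BBS | XB | d | g | gg.
B: inherits non-unit rules of {B} → BBS | g.
X: inherits non-unit rules of {B, S, X} → BBS | XB | d | g | gg | gh.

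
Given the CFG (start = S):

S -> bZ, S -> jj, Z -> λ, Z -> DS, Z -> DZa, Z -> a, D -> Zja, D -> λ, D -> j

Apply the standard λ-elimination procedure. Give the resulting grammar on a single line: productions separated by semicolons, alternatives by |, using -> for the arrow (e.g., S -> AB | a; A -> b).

S -> b | bZ | jj; D -> j | ja | Zja; Z -> S | a | DS | Da | Za | DZa

Nullable set: {D, Z}.
S -> bZ: Z nullable, giving b | bZ.
Drop D -> λ.
D -> Zja: Z nullable, giving Zja | ja.
Drop Z -> λ.
Z -> DS: D nullable, giving DS | S.
Z -> DZa: D, Z nullable, giving DZa | Da | Za | a.
Unchanged (no nullable symbols): S -> jj; D -> j; Z -> a.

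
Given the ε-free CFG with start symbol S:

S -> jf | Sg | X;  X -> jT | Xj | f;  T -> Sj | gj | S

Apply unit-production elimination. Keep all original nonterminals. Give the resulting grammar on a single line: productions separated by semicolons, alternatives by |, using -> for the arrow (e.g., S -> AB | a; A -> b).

Unit productions: S->X, T->S.
Unit pairs (A ⇒* B via units): (S,X), (T,S), (T,X).
S: inherits non-unit rules of {S, X} → Sg | Xj | f | jT | jf.
T: inherits non-unit rules of {S, T, X} → Sg | Sj | Xj | f | gj | jT | jf.
X: inherits non-unit rules of {X} → Xj | f | jT.

S -> f | Sg | Xj | jT | jf; T -> f | Sg | Sj | Xj | gj | jT | jf; X -> f | Xj | jT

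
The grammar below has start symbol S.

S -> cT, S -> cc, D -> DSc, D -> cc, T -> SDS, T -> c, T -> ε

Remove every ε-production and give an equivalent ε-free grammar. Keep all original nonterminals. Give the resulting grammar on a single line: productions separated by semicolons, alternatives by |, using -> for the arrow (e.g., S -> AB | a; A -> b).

S -> c | cT | cc; D -> cc | DSc; T -> c | SDS

Nullable set: {T}.
S -> cT: T nullable, giving c | cT.
Drop T -> ε.
Unchanged (no nullable symbols): S -> cc; D -> DSc; D -> cc; T -> SDS; T -> c.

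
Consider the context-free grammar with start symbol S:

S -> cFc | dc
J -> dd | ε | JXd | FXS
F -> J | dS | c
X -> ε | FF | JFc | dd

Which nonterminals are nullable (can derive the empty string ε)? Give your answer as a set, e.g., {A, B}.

{F, J, X}

Directly nullable (have an ε-rule): {J, X}.
F is nullable via F -> J (every symbol on the right is already known nullable).
Not nullable: S — each has a terminal in every rule's right-hand side or depends on a non-nullable symbol.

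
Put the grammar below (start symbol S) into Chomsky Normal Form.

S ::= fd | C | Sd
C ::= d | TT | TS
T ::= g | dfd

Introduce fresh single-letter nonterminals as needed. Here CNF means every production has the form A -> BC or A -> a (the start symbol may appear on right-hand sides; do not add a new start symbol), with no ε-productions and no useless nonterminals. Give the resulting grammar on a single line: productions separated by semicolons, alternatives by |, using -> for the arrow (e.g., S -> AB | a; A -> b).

No ε-productions.
After unit-elimination: S -> d | Sd | TS | TT | fd; C -> d | TS | TT; T -> g | dfd.
TERM: introduce A -> d, B -> f and substitute in every rule of length ≥2.
BIN: T -> ABA becomes T -> AD, D -> BA.
Drop unreachable/unproductive: C.

S -> d | BA | SA | TS | TT; A -> d; B -> f; D -> BA; T -> g | AD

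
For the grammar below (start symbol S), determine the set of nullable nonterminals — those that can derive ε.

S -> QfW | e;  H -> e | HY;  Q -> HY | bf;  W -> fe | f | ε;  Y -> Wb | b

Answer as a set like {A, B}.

Directly nullable (have an ε-rule): {W}.
Not nullable: H, Q, S, Y — each has a terminal in every rule's right-hand side or depends on a non-nullable symbol.

{W}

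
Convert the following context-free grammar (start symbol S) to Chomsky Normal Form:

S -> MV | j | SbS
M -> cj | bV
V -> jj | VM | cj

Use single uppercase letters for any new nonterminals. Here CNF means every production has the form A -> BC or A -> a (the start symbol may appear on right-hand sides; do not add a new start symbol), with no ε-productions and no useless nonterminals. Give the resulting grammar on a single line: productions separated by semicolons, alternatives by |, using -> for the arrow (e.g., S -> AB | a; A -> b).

S -> j | MV | SD; A -> b; B -> c; C -> j; D -> AS; M -> AV | BC; V -> BC | CC | VM

No ε-productions.
No unit productions to eliminate.
TERM: introduce A -> b, B -> c, C -> j and substitute in every rule of length ≥2.
BIN: S -> SAS becomes S -> SD, D -> AS.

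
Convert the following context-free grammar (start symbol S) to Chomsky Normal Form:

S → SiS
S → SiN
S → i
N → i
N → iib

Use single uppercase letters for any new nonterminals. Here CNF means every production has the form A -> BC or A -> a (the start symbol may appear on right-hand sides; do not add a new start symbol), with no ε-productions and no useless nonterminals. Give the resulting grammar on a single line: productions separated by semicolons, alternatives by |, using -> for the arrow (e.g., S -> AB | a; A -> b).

S -> i | SD | SE; A -> i; B -> b; C -> AB; D -> AN; E -> AS; N -> i | AC

No ε-productions.
No unit productions to eliminate.
TERM: introduce B -> b, A -> i and substitute in every rule of length ≥2.
BIN: N -> AAB becomes N -> AC, C -> AB; S -> SAN becomes S -> SD, D -> AN; S -> SAS becomes S -> SE, E -> AS.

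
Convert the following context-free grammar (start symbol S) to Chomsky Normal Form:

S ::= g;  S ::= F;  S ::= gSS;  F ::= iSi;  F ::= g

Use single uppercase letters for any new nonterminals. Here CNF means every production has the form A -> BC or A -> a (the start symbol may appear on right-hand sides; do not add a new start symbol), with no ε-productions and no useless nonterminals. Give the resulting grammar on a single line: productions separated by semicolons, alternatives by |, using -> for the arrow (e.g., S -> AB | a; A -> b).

S -> g | AD | BE; A -> i; B -> g; D -> SA; E -> SS

No ε-productions.
After unit-elimination: S -> g | gSS | iSi; F -> g | iSi.
TERM: introduce B -> g, A -> i and substitute in every rule of length ≥2.
BIN: F -> ASA becomes F -> AC, C -> SA; S -> ASA becomes S -> AD, D -> SA; S -> BSS becomes S -> BE, E -> SS.
Drop unreachable/unproductive: F.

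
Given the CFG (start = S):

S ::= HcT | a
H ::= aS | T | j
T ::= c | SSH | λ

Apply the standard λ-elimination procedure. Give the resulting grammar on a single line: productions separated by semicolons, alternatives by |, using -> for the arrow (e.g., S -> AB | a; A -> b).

S -> a | c | Hc | cT | HcT; H -> T | j | aS; T -> c | SS | SSH

Nullable set: {H, T}.
S -> HcT: H, T nullable, giving Hc | HcT | c | cT.
H -> T: T nullable, giving T.
Drop T -> λ.
T -> SSH: H nullable, giving SS | SSH.
Unchanged (no nullable symbols): S -> a; H -> aS; H -> j; T -> c.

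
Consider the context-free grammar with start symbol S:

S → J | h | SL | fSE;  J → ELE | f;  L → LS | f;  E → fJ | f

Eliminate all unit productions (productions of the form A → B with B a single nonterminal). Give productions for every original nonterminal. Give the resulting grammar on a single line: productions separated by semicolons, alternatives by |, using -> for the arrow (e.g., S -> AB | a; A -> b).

Unit productions: S->J.
Unit pairs (A ⇒* B via units): (S,J).
S: inherits non-unit rules of {J, S} → ELE | SL | f | fSE | h.
E: inherits non-unit rules of {E} → f | fJ.
J: inherits non-unit rules of {J} → ELE | f.
L: inherits non-unit rules of {L} → LS | f.

S -> f | h | SL | ELE | fSE; E -> f | fJ; J -> f | ELE; L -> f | LS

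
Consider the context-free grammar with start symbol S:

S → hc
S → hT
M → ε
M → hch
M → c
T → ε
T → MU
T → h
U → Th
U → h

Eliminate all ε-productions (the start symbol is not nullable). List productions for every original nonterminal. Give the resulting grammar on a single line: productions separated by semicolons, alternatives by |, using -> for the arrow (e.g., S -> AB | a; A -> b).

S -> h | hT | hc; M -> c | hch; T -> U | h | MU; U -> h | Th

Nullable set: {M, T}.
S -> hT: T nullable, giving h | hT.
Drop M -> ε.
Drop T -> ε.
T -> MU: M nullable, giving MU | U.
U -> Th: T nullable, giving Th | h.
Unchanged (no nullable symbols): S -> hc; M -> c; M -> hch; T -> h; U -> h.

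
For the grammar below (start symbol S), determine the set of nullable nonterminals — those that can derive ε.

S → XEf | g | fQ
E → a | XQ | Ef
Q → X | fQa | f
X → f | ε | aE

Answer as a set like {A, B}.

{E, Q, X}

Directly nullable (have an ε-rule): {X}.
Q is nullable via Q -> X (every symbol on the right is already known nullable).
E is nullable via E -> XQ (every symbol on the right is already known nullable).
Not nullable: S — each has a terminal in every rule's right-hand side or depends on a non-nullable symbol.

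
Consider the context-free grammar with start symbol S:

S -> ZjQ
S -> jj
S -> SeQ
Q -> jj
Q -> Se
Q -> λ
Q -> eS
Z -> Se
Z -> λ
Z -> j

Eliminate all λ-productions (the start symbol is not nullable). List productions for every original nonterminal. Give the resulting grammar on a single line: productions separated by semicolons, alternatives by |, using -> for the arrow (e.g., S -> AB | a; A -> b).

S -> j | Se | Zj | jQ | jj | SeQ | ZjQ; Q -> Se | eS | jj; Z -> j | Se

Nullable set: {Q, Z}.
S -> SeQ: Q nullable, giving Se | SeQ.
S -> ZjQ: Z, Q nullable, giving Zj | ZjQ | j | jQ.
Drop Q -> λ.
Drop Z -> λ.
Unchanged (no nullable symbols): S -> jj; Q -> Se; Q -> eS; Q -> jj; Z -> Se; Z -> j.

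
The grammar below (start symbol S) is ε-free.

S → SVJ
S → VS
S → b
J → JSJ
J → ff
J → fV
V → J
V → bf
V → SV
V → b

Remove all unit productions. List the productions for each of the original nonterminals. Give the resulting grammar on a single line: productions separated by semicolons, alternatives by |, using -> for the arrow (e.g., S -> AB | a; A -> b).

Unit productions: V->J.
Unit pairs (A ⇒* B via units): (V,J).
S: inherits non-unit rules of {S} → SVJ | VS | b.
J: inherits non-unit rules of {J} → JSJ | fV | ff.
V: inherits non-unit rules of {J, V} → JSJ | SV | b | bf | fV | ff.

S -> b | VS | SVJ; J -> fV | ff | JSJ; V -> b | SV | bf | fV | ff | JSJ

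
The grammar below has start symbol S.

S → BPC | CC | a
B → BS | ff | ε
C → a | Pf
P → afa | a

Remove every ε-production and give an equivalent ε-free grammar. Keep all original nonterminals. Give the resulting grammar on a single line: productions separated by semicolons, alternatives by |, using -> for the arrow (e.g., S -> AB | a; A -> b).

S -> a | CC | PC | BPC; B -> S | BS | ff; C -> a | Pf; P -> a | afa

Nullable set: {B}.
S -> BPC: B nullable, giving BPC | PC.
Drop B -> ε.
B -> BS: B nullable, giving BS | S.
Unchanged (no nullable symbols): S -> CC; S -> a; B -> ff; C -> Pf; C -> a; P -> a; P -> afa.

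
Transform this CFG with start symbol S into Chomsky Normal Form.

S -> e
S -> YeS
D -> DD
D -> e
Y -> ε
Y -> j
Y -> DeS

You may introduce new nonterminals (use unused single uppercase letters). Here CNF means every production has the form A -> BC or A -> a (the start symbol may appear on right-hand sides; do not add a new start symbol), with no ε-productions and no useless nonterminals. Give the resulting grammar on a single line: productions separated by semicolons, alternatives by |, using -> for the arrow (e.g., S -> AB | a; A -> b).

S -> e | AS | YB; A -> e; B -> AS; C -> AS; D -> e | DD; Y -> j | DC

Nullable: {Y}; after ε-elimination: S -> e | eS | YeS; D -> e | DD; Y -> j | DeS.
No unit productions to eliminate.
TERM: introduce A -> e and substitute in every rule of length ≥2.
BIN: S -> YAS becomes S -> YB, B -> AS; Y -> DAS becomes Y -> DC, C -> AS.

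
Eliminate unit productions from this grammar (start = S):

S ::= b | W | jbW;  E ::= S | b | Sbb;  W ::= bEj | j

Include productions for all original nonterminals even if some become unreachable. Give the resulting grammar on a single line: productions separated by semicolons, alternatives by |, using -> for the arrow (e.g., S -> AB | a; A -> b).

Unit productions: E->S, S->W.
Unit pairs (A ⇒* B via units): (E,S), (E,W), (S,W).
S: inherits non-unit rules of {S, W} → b | bEj | j | jbW.
E: inherits non-unit rules of {E, S, W} → Sbb | b | bEj | j | jbW.
W: inherits non-unit rules of {W} → bEj | j.

S -> b | j | bEj | jbW; E -> b | j | Sbb | bEj | jbW; W -> j | bEj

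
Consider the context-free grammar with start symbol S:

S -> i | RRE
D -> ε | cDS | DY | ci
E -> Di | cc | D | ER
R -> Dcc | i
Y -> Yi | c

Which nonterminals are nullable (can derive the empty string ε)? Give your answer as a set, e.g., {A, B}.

{D, E}

Directly nullable (have an ε-rule): {D}.
E is nullable via E -> D (every symbol on the right is already known nullable).
Not nullable: R, S, Y — each has a terminal in every rule's right-hand side or depends on a non-nullable symbol.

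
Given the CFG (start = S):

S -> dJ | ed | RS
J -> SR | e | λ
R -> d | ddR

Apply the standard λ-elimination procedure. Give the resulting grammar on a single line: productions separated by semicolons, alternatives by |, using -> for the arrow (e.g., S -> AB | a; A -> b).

S -> d | RS | dJ | ed; J -> e | SR; R -> d | ddR

Nullable set: {J}.
S -> dJ: J nullable, giving d | dJ.
Drop J -> λ.
Unchanged (no nullable symbols): S -> RS; S -> ed; J -> SR; J -> e; R -> d; R -> ddR.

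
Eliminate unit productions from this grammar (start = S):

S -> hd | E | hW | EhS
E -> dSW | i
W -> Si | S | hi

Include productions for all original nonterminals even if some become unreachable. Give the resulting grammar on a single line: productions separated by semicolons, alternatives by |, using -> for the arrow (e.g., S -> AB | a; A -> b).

Unit productions: S->E, W->S.
Unit pairs (A ⇒* B via units): (S,E), (W,E), (W,S).
S: inherits non-unit rules of {E, S} → EhS | dSW | hW | hd | i.
E: inherits non-unit rules of {E} → dSW | i.
W: inherits non-unit rules of {E, S, W} → EhS | Si | dSW | hW | hd | hi | i.

S -> i | hW | hd | EhS | dSW; E -> i | dSW; W -> i | Si | hW | hd | hi | EhS | dSW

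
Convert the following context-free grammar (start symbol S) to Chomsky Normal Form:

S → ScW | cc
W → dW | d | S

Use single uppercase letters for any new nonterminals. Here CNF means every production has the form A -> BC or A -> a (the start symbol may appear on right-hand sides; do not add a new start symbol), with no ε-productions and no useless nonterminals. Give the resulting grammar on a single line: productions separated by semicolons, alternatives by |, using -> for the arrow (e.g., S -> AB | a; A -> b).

S -> AA | SC; A -> c; B -> d; C -> AW; D -> AW; W -> d | AA | BW | SD

No ε-productions.
After unit-elimination: S -> cc | ScW; W -> d | cc | dW | ScW.
TERM: introduce A -> c, B -> d and substitute in every rule of length ≥2.
BIN: S -> SAW becomes S -> SC, C -> AW; W -> SAW becomes W -> SD, D -> AW.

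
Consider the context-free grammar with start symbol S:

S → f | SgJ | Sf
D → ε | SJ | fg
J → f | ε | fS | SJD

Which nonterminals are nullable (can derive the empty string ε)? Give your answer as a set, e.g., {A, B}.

{D, J}

Directly nullable (have an ε-rule): {D, J}.
Not nullable: S — each has a terminal in every rule's right-hand side or depends on a non-nullable symbol.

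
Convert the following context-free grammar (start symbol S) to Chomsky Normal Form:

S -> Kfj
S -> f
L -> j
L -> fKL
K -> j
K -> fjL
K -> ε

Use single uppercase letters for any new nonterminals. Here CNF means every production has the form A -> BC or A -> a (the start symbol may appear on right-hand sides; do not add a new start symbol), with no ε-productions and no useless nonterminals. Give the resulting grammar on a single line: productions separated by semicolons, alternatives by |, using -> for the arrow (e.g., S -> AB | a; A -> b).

S -> f | AB | KE; A -> f; B -> j; C -> BL; D -> KL; E -> AB; K -> j | AC; L -> j | AD | AL

Nullable: {K}; after ε-elimination: S -> f | fj | Kfj; K -> j | fjL; L -> j | fL | fKL.
No unit productions to eliminate.
TERM: introduce A -> f, B -> j and substitute in every rule of length ≥2.
BIN: K -> ABL becomes K -> AC, C -> BL; L -> AKL becomes L -> AD, D -> KL; S -> KAB becomes S -> KE, E -> AB.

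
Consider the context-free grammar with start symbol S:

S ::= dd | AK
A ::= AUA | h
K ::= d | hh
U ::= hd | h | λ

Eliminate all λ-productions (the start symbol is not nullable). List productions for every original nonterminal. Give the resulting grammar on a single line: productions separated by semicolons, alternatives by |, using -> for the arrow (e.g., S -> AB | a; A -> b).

S -> AK | dd; A -> h | AA | AUA; K -> d | hh; U -> h | hd

Nullable set: {U}.
A -> AUA: U nullable, giving AA | AUA.
Drop U -> λ.
Unchanged (no nullable symbols): S -> AK; S -> dd; A -> h; K -> d; K -> hh; U -> h; U -> hd.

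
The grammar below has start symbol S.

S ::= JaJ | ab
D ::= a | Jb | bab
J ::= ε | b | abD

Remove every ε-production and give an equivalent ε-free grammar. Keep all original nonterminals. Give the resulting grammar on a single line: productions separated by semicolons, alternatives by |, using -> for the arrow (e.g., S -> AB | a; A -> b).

S -> a | Ja | aJ | ab | JaJ; D -> a | b | Jb | bab; J -> b | abD

Nullable set: {J}.
S -> JaJ: J, J nullable, giving Ja | JaJ | a | aJ.
D -> Jb: J nullable, giving Jb | b.
Drop J -> ε.
Unchanged (no nullable symbols): S -> ab; D -> a; D -> bab; J -> abD; J -> b.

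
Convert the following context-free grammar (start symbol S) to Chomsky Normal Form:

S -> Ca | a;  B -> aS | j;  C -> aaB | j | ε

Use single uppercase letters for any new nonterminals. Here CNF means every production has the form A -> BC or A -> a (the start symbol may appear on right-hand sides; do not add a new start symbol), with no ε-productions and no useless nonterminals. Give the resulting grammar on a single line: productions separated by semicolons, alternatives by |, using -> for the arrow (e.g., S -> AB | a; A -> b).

S -> a | CA; A -> a; B -> j | AS; C -> j | AD; D -> AB

Nullable: {C}; after ε-elimination: S -> a | Ca; B -> j | aS; C -> j | aaB.
No unit productions to eliminate.
TERM: introduce A -> a and substitute in every rule of length ≥2.
BIN: C -> AAB becomes C -> AD, D -> AB.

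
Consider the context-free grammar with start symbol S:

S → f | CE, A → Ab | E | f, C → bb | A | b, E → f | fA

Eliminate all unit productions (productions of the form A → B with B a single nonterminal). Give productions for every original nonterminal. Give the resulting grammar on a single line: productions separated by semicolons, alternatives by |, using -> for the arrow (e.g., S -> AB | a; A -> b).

Unit productions: A->E, C->A.
Unit pairs (A ⇒* B via units): (A,E), (C,A), (C,E).
S: inherits non-unit rules of {S} → CE | f.
A: inherits non-unit rules of {A, E} → Ab | f | fA.
C: inherits non-unit rules of {A, C, E} → Ab | b | bb | f | fA.
E: inherits non-unit rules of {E} → f | fA.

S -> f | CE; A -> f | Ab | fA; C -> b | f | Ab | bb | fA; E -> f | fA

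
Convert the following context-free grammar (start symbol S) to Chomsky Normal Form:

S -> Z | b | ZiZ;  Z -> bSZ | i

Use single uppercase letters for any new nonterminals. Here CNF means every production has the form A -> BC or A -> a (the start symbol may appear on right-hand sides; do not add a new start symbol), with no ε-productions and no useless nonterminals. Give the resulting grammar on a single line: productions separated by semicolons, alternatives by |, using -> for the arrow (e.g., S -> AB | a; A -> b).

S -> b | i | BC | ZD; A -> i; B -> b; C -> SZ; D -> AZ; E -> SZ; Z -> i | BE

No ε-productions.
After unit-elimination: S -> b | i | ZiZ | bSZ; Z -> i | bSZ.
TERM: introduce B -> b, A -> i and substitute in every rule of length ≥2.
BIN: S -> BSZ becomes S -> BC, C -> SZ; S -> ZAZ becomes S -> ZD, D -> AZ; Z -> BSZ becomes Z -> BE, E -> SZ.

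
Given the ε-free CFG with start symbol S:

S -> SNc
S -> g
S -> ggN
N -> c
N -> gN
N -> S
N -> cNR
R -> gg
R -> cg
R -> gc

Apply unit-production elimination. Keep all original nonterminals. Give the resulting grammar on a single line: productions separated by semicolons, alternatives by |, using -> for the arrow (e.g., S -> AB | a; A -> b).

Unit productions: N->S.
Unit pairs (A ⇒* B via units): (N,S).
S: inherits non-unit rules of {S} → SNc | g | ggN.
N: inherits non-unit rules of {N, S} → SNc | c | cNR | g | gN | ggN.
R: inherits non-unit rules of {R} → cg | gc | gg.

S -> g | SNc | ggN; N -> c | g | gN | SNc | cNR | ggN; R -> cg | gc | gg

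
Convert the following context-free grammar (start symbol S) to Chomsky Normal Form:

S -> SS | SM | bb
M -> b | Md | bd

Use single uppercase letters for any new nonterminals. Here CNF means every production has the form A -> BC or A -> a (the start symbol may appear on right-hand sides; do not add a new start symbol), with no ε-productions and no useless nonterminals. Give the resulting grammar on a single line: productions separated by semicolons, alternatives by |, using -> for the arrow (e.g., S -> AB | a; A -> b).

No ε-productions.
No unit productions to eliminate.
TERM: introduce B -> b, A -> d and substitute in every rule of length ≥2.

S -> BB | SM | SS; A -> d; B -> b; M -> b | BA | MA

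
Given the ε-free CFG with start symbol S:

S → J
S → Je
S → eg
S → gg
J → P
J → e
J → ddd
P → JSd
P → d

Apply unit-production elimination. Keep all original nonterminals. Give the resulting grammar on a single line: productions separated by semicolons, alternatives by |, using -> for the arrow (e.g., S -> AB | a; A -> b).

Unit productions: J->P, S->J.
Unit pairs (A ⇒* B via units): (J,P), (S,J), (S,P).
S: inherits non-unit rules of {J, P, S} → JSd | Je | d | ddd | e | eg | gg.
J: inherits non-unit rules of {J, P} → JSd | d | ddd | e.
P: inherits non-unit rules of {P} → JSd | d.

S -> d | e | Je | eg | gg | JSd | ddd; J -> d | e | JSd | ddd; P -> d | JSd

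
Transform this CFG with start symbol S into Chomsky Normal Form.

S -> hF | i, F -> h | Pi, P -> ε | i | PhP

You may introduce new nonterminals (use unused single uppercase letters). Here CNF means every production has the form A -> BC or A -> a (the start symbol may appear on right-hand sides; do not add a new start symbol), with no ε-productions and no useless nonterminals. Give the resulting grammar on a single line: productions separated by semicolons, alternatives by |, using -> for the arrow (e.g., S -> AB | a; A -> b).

S -> i | BF; A -> i; B -> h; C -> BP; F -> h | i | PA; P -> h | i | BP | PB | PC

Nullable: {P}; after ε-elimination: S -> i | hF; F -> h | i | Pi; P -> h | i | Ph | hP | PhP.
No unit productions to eliminate.
TERM: introduce B -> h, A -> i and substitute in every rule of length ≥2.
BIN: P -> PBP becomes P -> PC, C -> BP.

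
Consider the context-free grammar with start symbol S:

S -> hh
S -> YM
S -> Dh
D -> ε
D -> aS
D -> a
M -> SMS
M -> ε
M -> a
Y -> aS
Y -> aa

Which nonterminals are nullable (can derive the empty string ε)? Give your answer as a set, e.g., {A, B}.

{D, M}

Directly nullable (have an ε-rule): {D, M}.
Not nullable: S, Y — each has a terminal in every rule's right-hand side or depends on a non-nullable symbol.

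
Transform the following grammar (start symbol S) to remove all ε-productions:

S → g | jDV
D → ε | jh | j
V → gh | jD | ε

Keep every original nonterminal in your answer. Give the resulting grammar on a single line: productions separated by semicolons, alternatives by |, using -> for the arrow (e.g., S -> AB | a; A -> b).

S -> g | j | jD | jV | jDV; D -> j | jh; V -> j | gh | jD

Nullable set: {D, V}.
S -> jDV: D, V nullable, giving j | jD | jDV | jV.
Drop D -> ε.
Drop V -> ε.
V -> jD: D nullable, giving j | jD.
Unchanged (no nullable symbols): S -> g; D -> j; D -> jh; V -> gh.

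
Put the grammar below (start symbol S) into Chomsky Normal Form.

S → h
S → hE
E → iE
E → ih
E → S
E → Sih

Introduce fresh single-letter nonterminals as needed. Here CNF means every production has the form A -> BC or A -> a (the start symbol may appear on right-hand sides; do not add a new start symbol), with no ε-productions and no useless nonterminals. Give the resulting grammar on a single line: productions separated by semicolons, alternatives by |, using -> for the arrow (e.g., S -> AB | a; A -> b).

No ε-productions.
After unit-elimination: S -> h | hE; E -> h | hE | iE | ih | Sih.
TERM: introduce B -> h, A -> i and substitute in every rule of length ≥2.
BIN: E -> SAB becomes E -> SC, C -> AB.

S -> h | BE; A -> i; B -> h; C -> AB; E -> h | AB | AE | BE | SC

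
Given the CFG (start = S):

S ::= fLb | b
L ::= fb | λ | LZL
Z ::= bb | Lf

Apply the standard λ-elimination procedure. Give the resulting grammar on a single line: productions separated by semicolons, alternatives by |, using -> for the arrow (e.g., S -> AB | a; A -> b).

S -> b | fb | fLb; L -> Z | LZ | ZL | fb | LZL; Z -> f | Lf | bb

Nullable set: {L}.
S -> fLb: L nullable, giving fLb | fb.
Drop L -> λ.
L -> LZL: L, L nullable, giving LZ | LZL | Z | ZL.
Z -> Lf: L nullable, giving Lf | f.
Unchanged (no nullable symbols): S -> b; L -> fb; Z -> bb.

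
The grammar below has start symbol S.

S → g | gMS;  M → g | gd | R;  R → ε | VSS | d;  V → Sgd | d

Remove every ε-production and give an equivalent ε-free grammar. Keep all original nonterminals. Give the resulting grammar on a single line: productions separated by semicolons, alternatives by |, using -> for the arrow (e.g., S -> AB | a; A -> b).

Nullable set: {M, R}.
S -> gMS: M nullable, giving gMS | gS.
M -> R: R nullable, giving R.
Drop R -> ε.
Unchanged (no nullable symbols): S -> g; M -> g; M -> gd; R -> VSS; R -> d; V -> Sgd; V -> d.

S -> g | gS | gMS; M -> R | g | gd; R -> d | VSS; V -> d | Sgd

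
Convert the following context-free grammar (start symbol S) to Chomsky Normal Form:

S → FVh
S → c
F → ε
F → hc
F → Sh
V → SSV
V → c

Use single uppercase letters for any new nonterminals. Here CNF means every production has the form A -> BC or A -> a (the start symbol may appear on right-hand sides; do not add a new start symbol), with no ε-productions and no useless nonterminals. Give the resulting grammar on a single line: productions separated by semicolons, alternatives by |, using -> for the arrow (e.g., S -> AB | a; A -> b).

S -> c | FC | VA; A -> h; B -> c; C -> VA; D -> SV; F -> AB | SA; V -> c | SD

Nullable: {F}; after ε-elimination: S -> c | Vh | FVh; F -> Sh | hc; V -> c | SSV.
No unit productions to eliminate.
TERM: introduce B -> c, A -> h and substitute in every rule of length ≥2.
BIN: S -> FVA becomes S -> FC, C -> VA; V -> SSV becomes V -> SD, D -> SV.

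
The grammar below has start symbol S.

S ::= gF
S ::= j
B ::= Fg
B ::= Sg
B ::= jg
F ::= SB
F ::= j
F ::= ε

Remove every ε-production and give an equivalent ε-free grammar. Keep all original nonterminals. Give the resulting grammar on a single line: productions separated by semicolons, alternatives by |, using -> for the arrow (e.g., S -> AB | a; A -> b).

Nullable set: {F}.
S -> gF: F nullable, giving g | gF.
B -> Fg: F nullable, giving Fg | g.
Drop F -> ε.
Unchanged (no nullable symbols): S -> j; B -> Sg; B -> jg; F -> SB; F -> j.

S -> g | j | gF; B -> g | Fg | Sg | jg; F -> j | SB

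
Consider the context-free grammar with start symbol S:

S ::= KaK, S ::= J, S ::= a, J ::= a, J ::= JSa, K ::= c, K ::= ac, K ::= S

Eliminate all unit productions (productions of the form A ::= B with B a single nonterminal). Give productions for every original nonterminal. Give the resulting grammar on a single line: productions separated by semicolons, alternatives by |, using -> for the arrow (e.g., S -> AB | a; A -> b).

Unit productions: K->S, S->J.
Unit pairs (A ⇒* B via units): (K,J), (K,S), (S,J).
S: inherits non-unit rules of {J, S} → JSa | KaK | a.
J: inherits non-unit rules of {J} → JSa | a.
K: inherits non-unit rules of {J, K, S} → JSa | KaK | a | ac | c.

S -> a | JSa | KaK; J -> a | JSa; K -> a | c | ac | JSa | KaK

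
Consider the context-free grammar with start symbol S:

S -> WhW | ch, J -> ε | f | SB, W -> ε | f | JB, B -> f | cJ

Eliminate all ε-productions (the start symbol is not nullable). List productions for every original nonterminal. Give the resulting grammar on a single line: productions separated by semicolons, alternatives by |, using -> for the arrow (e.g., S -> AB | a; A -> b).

S -> h | Wh | ch | hW | WhW; B -> c | f | cJ; J -> f | SB; W -> B | f | JB

Nullable set: {J, W}.
S -> WhW: W, W nullable, giving Wh | WhW | h | hW.
B -> cJ: J nullable, giving c | cJ.
Drop J -> ε.
Drop W -> ε.
W -> JB: J nullable, giving B | JB.
Unchanged (no nullable symbols): S -> ch; B -> f; J -> SB; J -> f; W -> f.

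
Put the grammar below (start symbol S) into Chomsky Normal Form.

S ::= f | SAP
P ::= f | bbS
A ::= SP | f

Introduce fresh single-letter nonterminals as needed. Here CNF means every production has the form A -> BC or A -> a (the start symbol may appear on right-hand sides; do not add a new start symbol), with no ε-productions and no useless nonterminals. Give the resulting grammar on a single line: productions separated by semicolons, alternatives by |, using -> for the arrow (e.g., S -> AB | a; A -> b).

No ε-productions.
No unit productions to eliminate.
TERM: introduce B -> b and substitute in every rule of length ≥2.
BIN: P -> BBS becomes P -> BC, C -> BS; S -> SAP becomes S -> SD, D -> AP.

S -> f | SD; A -> f | SP; B -> b; C -> BS; D -> AP; P -> f | BC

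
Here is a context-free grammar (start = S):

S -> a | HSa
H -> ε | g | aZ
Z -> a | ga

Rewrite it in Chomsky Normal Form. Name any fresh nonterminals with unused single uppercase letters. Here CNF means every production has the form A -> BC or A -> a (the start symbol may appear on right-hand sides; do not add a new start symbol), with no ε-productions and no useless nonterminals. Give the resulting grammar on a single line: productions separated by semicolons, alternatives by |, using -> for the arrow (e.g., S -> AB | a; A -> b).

Nullable: {H}; after ε-elimination: S -> a | Sa | HSa; H -> g | aZ; Z -> a | ga.
No unit productions to eliminate.
TERM: introduce A -> a, B -> g and substitute in every rule of length ≥2.
BIN: S -> HSA becomes S -> HC, C -> SA.

S -> a | HC | SA; A -> a; B -> g; C -> SA; H -> g | AZ; Z -> a | BA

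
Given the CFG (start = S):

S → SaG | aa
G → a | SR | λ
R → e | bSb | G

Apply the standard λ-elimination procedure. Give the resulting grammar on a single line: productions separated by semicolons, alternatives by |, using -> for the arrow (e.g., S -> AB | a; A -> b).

S -> Sa | aa | SaG; G -> S | a | SR; R -> G | e | bSb

Nullable set: {G, R}.
S -> SaG: G nullable, giving Sa | SaG.
Drop G -> λ.
G -> SR: R nullable, giving S | SR.
R -> G: G nullable, giving G.
Unchanged (no nullable symbols): S -> aa; G -> a; R -> bSb; R -> e.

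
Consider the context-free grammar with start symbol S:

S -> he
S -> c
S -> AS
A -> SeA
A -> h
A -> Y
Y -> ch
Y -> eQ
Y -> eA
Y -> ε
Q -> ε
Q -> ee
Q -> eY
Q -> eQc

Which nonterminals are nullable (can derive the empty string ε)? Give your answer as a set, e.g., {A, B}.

Directly nullable (have an ε-rule): {Q, Y}.
A is nullable via A -> Y (every symbol on the right is already known nullable).
Not nullable: S — each has a terminal in every rule's right-hand side or depends on a non-nullable symbol.

{A, Q, Y}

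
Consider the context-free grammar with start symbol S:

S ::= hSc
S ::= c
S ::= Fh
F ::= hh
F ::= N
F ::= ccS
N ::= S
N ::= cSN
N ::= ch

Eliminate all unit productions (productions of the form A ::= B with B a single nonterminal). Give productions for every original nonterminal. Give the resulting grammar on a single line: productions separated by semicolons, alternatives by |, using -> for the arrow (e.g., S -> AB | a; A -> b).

S -> c | Fh | hSc; F -> c | Fh | ch | hh | cSN | ccS | hSc; N -> c | Fh | ch | cSN | hSc

Unit productions: F->N, N->S.
Unit pairs (A ⇒* B via units): (F,N), (F,S), (N,S).
S: inherits non-unit rules of {S} → Fh | c | hSc.
F: inherits non-unit rules of {F, N, S} → Fh | c | cSN | ccS | ch | hSc | hh.
N: inherits non-unit rules of {N, S} → Fh | c | cSN | ch | hSc.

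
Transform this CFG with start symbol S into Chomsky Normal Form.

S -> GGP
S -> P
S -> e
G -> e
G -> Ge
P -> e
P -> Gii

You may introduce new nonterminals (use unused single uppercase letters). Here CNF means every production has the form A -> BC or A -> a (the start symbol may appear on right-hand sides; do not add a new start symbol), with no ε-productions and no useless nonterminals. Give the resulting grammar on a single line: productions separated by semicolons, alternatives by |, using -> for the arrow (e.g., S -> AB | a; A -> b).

S -> e | GD | GE; A -> e; B -> i; C -> BB; D -> BB; E -> GP; G -> e | GA; P -> e | GC

No ε-productions.
After unit-elimination: S -> e | GGP | Gii; G -> e | Ge; P -> e | Gii.
TERM: introduce A -> e, B -> i and substitute in every rule of length ≥2.
BIN: P -> GBB becomes P -> GC, C -> BB; S -> GBB becomes S -> GD, D -> BB; S -> GGP becomes S -> GE, E -> GP.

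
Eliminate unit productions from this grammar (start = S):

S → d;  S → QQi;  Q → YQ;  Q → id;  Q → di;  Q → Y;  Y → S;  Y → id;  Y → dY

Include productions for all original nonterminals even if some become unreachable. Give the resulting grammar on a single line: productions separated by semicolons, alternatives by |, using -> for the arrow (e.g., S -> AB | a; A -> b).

S -> d | QQi; Q -> d | YQ | dY | di | id | QQi; Y -> d | dY | id | QQi

Unit productions: Q->Y, Y->S.
Unit pairs (A ⇒* B via units): (Q,S), (Q,Y), (Y,S).
S: inherits non-unit rules of {S} → QQi | d.
Q: inherits non-unit rules of {Q, S, Y} → QQi | YQ | d | dY | di | id.
Y: inherits non-unit rules of {S, Y} → QQi | d | dY | id.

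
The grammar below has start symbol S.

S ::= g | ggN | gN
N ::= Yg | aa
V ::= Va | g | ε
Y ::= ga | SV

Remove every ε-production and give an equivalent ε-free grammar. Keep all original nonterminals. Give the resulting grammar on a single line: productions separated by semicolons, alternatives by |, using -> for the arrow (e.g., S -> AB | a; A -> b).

Nullable set: {V}.
Drop V -> ε.
V -> Va: V nullable, giving Va | a.
Y -> SV: V nullable, giving S | SV.
Unchanged (no nullable symbols): S -> g; S -> gN; S -> ggN; N -> Yg; N -> aa; V -> g; Y -> ga.

S -> g | gN | ggN; N -> Yg | aa; V -> a | g | Va; Y -> S | SV | ga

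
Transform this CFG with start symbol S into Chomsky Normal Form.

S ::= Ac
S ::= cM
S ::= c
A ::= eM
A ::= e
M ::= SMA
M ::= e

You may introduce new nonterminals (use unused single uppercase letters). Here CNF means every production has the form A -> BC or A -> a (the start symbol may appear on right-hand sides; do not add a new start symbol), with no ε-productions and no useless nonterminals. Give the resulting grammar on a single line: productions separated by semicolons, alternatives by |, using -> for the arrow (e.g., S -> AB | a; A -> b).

S -> c | AC | CM; A -> e | BM; B -> e; C -> c; D -> MA; M -> e | SD

No ε-productions.
No unit productions to eliminate.
TERM: introduce C -> c, B -> e and substitute in every rule of length ≥2.
BIN: M -> SMA becomes M -> SD, D -> MA.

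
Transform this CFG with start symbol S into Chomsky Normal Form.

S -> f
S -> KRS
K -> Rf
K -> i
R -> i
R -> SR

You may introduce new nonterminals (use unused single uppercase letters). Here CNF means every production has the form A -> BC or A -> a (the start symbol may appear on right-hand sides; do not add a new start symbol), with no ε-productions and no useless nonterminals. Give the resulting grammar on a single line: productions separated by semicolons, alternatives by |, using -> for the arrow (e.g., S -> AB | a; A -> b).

S -> f | KB; A -> f; B -> RS; K -> i | RA; R -> i | SR

No ε-productions.
No unit productions to eliminate.
TERM: introduce A -> f and substitute in every rule of length ≥2.
BIN: S -> KRS becomes S -> KB, B -> RS.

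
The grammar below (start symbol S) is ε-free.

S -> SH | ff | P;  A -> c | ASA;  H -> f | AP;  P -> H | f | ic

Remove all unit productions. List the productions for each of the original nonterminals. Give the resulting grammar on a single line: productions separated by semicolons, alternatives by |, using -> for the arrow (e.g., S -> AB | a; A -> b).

S -> f | AP | SH | ff | ic; A -> c | ASA; H -> f | AP; P -> f | AP | ic

Unit productions: P->H, S->P.
Unit pairs (A ⇒* B via units): (P,H), (S,H), (S,P).
S: inherits non-unit rules of {H, P, S} → AP | SH | f | ff | ic.
A: inherits non-unit rules of {A} → ASA | c.
H: inherits non-unit rules of {H} → AP | f.
P: inherits non-unit rules of {H, P} → AP | f | ic.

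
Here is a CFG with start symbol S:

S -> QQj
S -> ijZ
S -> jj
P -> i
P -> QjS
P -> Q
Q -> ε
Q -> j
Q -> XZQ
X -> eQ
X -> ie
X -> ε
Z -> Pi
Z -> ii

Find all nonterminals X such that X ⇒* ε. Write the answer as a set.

Directly nullable (have an ε-rule): {Q, X}.
P is nullable via P -> Q (every symbol on the right is already known nullable).
Not nullable: S, Z — each has a terminal in every rule's right-hand side or depends on a non-nullable symbol.

{P, Q, X}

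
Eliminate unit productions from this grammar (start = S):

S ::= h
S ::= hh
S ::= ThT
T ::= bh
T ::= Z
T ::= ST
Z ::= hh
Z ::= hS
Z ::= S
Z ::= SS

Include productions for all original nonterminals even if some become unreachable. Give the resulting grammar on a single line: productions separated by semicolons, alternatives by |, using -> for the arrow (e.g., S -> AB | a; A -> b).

Unit productions: T->Z, Z->S.
Unit pairs (A ⇒* B via units): (T,S), (T,Z), (Z,S).
S: inherits non-unit rules of {S} → ThT | h | hh.
T: inherits non-unit rules of {S, T, Z} → SS | ST | ThT | bh | h | hS | hh.
Z: inherits non-unit rules of {S, Z} → SS | ThT | h | hS | hh.

S -> h | hh | ThT; T -> h | SS | ST | bh | hS | hh | ThT; Z -> h | SS | hS | hh | ThT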